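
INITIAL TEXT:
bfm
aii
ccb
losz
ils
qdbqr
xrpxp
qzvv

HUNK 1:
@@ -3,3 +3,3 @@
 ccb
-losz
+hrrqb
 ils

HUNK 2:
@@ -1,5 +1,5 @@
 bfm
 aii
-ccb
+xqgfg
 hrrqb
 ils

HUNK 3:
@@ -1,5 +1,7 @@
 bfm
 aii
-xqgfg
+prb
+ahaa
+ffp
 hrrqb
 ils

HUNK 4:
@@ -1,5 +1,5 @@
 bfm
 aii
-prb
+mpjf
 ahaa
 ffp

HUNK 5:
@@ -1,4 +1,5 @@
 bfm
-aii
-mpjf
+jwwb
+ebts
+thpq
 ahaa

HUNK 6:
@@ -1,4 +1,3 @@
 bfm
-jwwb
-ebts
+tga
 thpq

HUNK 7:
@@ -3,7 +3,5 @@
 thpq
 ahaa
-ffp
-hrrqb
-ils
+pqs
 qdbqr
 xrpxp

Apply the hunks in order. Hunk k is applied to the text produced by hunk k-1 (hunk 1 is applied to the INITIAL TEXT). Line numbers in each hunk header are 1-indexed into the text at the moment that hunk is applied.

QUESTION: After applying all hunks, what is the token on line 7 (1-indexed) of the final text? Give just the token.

Hunk 1: at line 3 remove [losz] add [hrrqb] -> 8 lines: bfm aii ccb hrrqb ils qdbqr xrpxp qzvv
Hunk 2: at line 1 remove [ccb] add [xqgfg] -> 8 lines: bfm aii xqgfg hrrqb ils qdbqr xrpxp qzvv
Hunk 3: at line 1 remove [xqgfg] add [prb,ahaa,ffp] -> 10 lines: bfm aii prb ahaa ffp hrrqb ils qdbqr xrpxp qzvv
Hunk 4: at line 1 remove [prb] add [mpjf] -> 10 lines: bfm aii mpjf ahaa ffp hrrqb ils qdbqr xrpxp qzvv
Hunk 5: at line 1 remove [aii,mpjf] add [jwwb,ebts,thpq] -> 11 lines: bfm jwwb ebts thpq ahaa ffp hrrqb ils qdbqr xrpxp qzvv
Hunk 6: at line 1 remove [jwwb,ebts] add [tga] -> 10 lines: bfm tga thpq ahaa ffp hrrqb ils qdbqr xrpxp qzvv
Hunk 7: at line 3 remove [ffp,hrrqb,ils] add [pqs] -> 8 lines: bfm tga thpq ahaa pqs qdbqr xrpxp qzvv
Final line 7: xrpxp

Answer: xrpxp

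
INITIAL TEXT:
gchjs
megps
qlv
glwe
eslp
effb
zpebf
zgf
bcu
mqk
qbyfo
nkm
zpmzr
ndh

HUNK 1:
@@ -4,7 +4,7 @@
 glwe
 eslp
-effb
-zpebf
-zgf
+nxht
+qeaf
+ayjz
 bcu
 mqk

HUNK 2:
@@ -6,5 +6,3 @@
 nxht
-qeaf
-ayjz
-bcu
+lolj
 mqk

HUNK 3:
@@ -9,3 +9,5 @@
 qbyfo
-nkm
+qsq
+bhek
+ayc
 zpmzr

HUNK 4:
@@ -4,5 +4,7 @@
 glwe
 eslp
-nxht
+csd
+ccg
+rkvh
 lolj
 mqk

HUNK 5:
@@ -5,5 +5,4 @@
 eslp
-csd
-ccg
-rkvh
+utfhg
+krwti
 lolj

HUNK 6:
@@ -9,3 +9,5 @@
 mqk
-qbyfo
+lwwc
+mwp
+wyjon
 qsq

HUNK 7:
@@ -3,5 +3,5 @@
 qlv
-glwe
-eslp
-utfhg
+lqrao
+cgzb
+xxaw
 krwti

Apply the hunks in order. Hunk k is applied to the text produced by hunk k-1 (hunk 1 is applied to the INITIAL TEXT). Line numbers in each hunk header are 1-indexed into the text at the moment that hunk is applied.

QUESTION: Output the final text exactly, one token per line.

Answer: gchjs
megps
qlv
lqrao
cgzb
xxaw
krwti
lolj
mqk
lwwc
mwp
wyjon
qsq
bhek
ayc
zpmzr
ndh

Derivation:
Hunk 1: at line 4 remove [effb,zpebf,zgf] add [nxht,qeaf,ayjz] -> 14 lines: gchjs megps qlv glwe eslp nxht qeaf ayjz bcu mqk qbyfo nkm zpmzr ndh
Hunk 2: at line 6 remove [qeaf,ayjz,bcu] add [lolj] -> 12 lines: gchjs megps qlv glwe eslp nxht lolj mqk qbyfo nkm zpmzr ndh
Hunk 3: at line 9 remove [nkm] add [qsq,bhek,ayc] -> 14 lines: gchjs megps qlv glwe eslp nxht lolj mqk qbyfo qsq bhek ayc zpmzr ndh
Hunk 4: at line 4 remove [nxht] add [csd,ccg,rkvh] -> 16 lines: gchjs megps qlv glwe eslp csd ccg rkvh lolj mqk qbyfo qsq bhek ayc zpmzr ndh
Hunk 5: at line 5 remove [csd,ccg,rkvh] add [utfhg,krwti] -> 15 lines: gchjs megps qlv glwe eslp utfhg krwti lolj mqk qbyfo qsq bhek ayc zpmzr ndh
Hunk 6: at line 9 remove [qbyfo] add [lwwc,mwp,wyjon] -> 17 lines: gchjs megps qlv glwe eslp utfhg krwti lolj mqk lwwc mwp wyjon qsq bhek ayc zpmzr ndh
Hunk 7: at line 3 remove [glwe,eslp,utfhg] add [lqrao,cgzb,xxaw] -> 17 lines: gchjs megps qlv lqrao cgzb xxaw krwti lolj mqk lwwc mwp wyjon qsq bhek ayc zpmzr ndh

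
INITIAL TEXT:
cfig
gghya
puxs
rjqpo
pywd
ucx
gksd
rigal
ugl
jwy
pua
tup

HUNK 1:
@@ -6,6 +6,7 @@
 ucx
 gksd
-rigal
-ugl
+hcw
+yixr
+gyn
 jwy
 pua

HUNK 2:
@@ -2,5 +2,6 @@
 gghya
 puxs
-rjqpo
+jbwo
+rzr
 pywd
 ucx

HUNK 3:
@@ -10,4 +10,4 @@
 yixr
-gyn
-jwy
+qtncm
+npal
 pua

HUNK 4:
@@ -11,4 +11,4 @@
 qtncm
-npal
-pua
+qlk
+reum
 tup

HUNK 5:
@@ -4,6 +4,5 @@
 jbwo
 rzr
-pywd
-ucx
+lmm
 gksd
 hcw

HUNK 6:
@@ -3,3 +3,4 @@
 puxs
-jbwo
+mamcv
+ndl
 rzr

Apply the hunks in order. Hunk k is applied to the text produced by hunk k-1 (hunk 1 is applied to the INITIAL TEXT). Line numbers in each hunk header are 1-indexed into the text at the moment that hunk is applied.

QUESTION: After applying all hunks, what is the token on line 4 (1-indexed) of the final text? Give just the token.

Hunk 1: at line 6 remove [rigal,ugl] add [hcw,yixr,gyn] -> 13 lines: cfig gghya puxs rjqpo pywd ucx gksd hcw yixr gyn jwy pua tup
Hunk 2: at line 2 remove [rjqpo] add [jbwo,rzr] -> 14 lines: cfig gghya puxs jbwo rzr pywd ucx gksd hcw yixr gyn jwy pua tup
Hunk 3: at line 10 remove [gyn,jwy] add [qtncm,npal] -> 14 lines: cfig gghya puxs jbwo rzr pywd ucx gksd hcw yixr qtncm npal pua tup
Hunk 4: at line 11 remove [npal,pua] add [qlk,reum] -> 14 lines: cfig gghya puxs jbwo rzr pywd ucx gksd hcw yixr qtncm qlk reum tup
Hunk 5: at line 4 remove [pywd,ucx] add [lmm] -> 13 lines: cfig gghya puxs jbwo rzr lmm gksd hcw yixr qtncm qlk reum tup
Hunk 6: at line 3 remove [jbwo] add [mamcv,ndl] -> 14 lines: cfig gghya puxs mamcv ndl rzr lmm gksd hcw yixr qtncm qlk reum tup
Final line 4: mamcv

Answer: mamcv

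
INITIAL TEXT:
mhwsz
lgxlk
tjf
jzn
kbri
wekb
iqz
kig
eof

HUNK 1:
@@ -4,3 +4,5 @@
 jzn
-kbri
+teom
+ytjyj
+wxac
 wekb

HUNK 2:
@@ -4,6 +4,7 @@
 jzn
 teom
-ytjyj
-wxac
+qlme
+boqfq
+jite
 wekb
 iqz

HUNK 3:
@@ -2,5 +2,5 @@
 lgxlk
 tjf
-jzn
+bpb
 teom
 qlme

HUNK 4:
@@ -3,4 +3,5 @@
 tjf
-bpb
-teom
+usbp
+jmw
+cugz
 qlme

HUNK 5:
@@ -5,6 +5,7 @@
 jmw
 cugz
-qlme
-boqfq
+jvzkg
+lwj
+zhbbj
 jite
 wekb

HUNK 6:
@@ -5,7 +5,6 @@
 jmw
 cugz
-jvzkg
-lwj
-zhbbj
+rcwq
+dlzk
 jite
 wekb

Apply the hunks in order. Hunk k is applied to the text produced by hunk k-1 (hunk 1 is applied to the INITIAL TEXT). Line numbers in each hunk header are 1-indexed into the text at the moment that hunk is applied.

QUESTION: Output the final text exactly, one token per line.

Answer: mhwsz
lgxlk
tjf
usbp
jmw
cugz
rcwq
dlzk
jite
wekb
iqz
kig
eof

Derivation:
Hunk 1: at line 4 remove [kbri] add [teom,ytjyj,wxac] -> 11 lines: mhwsz lgxlk tjf jzn teom ytjyj wxac wekb iqz kig eof
Hunk 2: at line 4 remove [ytjyj,wxac] add [qlme,boqfq,jite] -> 12 lines: mhwsz lgxlk tjf jzn teom qlme boqfq jite wekb iqz kig eof
Hunk 3: at line 2 remove [jzn] add [bpb] -> 12 lines: mhwsz lgxlk tjf bpb teom qlme boqfq jite wekb iqz kig eof
Hunk 4: at line 3 remove [bpb,teom] add [usbp,jmw,cugz] -> 13 lines: mhwsz lgxlk tjf usbp jmw cugz qlme boqfq jite wekb iqz kig eof
Hunk 5: at line 5 remove [qlme,boqfq] add [jvzkg,lwj,zhbbj] -> 14 lines: mhwsz lgxlk tjf usbp jmw cugz jvzkg lwj zhbbj jite wekb iqz kig eof
Hunk 6: at line 5 remove [jvzkg,lwj,zhbbj] add [rcwq,dlzk] -> 13 lines: mhwsz lgxlk tjf usbp jmw cugz rcwq dlzk jite wekb iqz kig eof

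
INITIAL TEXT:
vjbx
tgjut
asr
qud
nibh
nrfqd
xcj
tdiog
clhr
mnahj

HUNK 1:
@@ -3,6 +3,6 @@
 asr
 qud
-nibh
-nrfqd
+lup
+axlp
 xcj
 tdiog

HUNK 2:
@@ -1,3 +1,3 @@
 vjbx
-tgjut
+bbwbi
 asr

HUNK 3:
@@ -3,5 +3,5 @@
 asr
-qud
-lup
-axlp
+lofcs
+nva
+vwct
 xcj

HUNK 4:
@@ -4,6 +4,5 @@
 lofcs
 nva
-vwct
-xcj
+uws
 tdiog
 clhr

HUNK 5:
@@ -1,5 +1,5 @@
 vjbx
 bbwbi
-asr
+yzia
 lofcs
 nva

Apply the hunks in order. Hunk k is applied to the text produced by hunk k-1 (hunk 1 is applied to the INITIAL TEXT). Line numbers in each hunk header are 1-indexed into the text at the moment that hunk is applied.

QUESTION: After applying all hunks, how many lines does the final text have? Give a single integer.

Hunk 1: at line 3 remove [nibh,nrfqd] add [lup,axlp] -> 10 lines: vjbx tgjut asr qud lup axlp xcj tdiog clhr mnahj
Hunk 2: at line 1 remove [tgjut] add [bbwbi] -> 10 lines: vjbx bbwbi asr qud lup axlp xcj tdiog clhr mnahj
Hunk 3: at line 3 remove [qud,lup,axlp] add [lofcs,nva,vwct] -> 10 lines: vjbx bbwbi asr lofcs nva vwct xcj tdiog clhr mnahj
Hunk 4: at line 4 remove [vwct,xcj] add [uws] -> 9 lines: vjbx bbwbi asr lofcs nva uws tdiog clhr mnahj
Hunk 5: at line 1 remove [asr] add [yzia] -> 9 lines: vjbx bbwbi yzia lofcs nva uws tdiog clhr mnahj
Final line count: 9

Answer: 9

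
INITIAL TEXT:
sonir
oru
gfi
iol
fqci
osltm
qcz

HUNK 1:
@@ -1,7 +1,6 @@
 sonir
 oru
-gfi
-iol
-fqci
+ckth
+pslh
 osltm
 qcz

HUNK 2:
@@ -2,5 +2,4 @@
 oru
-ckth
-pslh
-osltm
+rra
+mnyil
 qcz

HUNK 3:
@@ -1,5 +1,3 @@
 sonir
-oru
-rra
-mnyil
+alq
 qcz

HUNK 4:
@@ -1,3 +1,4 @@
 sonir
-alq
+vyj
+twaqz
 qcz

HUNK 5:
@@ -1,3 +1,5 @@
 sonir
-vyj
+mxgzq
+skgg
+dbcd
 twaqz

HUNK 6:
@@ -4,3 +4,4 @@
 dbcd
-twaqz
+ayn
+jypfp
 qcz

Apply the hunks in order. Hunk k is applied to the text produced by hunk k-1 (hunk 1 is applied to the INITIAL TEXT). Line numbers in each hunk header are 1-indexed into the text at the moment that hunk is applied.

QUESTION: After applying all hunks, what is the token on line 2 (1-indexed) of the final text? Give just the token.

Hunk 1: at line 1 remove [gfi,iol,fqci] add [ckth,pslh] -> 6 lines: sonir oru ckth pslh osltm qcz
Hunk 2: at line 2 remove [ckth,pslh,osltm] add [rra,mnyil] -> 5 lines: sonir oru rra mnyil qcz
Hunk 3: at line 1 remove [oru,rra,mnyil] add [alq] -> 3 lines: sonir alq qcz
Hunk 4: at line 1 remove [alq] add [vyj,twaqz] -> 4 lines: sonir vyj twaqz qcz
Hunk 5: at line 1 remove [vyj] add [mxgzq,skgg,dbcd] -> 6 lines: sonir mxgzq skgg dbcd twaqz qcz
Hunk 6: at line 4 remove [twaqz] add [ayn,jypfp] -> 7 lines: sonir mxgzq skgg dbcd ayn jypfp qcz
Final line 2: mxgzq

Answer: mxgzq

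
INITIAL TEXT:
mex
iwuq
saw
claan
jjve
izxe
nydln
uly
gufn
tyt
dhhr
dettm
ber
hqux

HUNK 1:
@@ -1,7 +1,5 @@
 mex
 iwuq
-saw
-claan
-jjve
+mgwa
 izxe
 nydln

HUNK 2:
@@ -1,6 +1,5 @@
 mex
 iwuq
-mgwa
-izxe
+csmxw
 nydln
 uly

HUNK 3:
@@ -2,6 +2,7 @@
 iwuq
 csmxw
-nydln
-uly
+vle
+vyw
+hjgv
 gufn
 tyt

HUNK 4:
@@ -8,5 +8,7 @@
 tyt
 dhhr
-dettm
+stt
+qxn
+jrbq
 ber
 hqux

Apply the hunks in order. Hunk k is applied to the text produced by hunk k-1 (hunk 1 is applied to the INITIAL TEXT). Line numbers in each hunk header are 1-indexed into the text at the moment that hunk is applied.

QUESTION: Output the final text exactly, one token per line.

Hunk 1: at line 1 remove [saw,claan,jjve] add [mgwa] -> 12 lines: mex iwuq mgwa izxe nydln uly gufn tyt dhhr dettm ber hqux
Hunk 2: at line 1 remove [mgwa,izxe] add [csmxw] -> 11 lines: mex iwuq csmxw nydln uly gufn tyt dhhr dettm ber hqux
Hunk 3: at line 2 remove [nydln,uly] add [vle,vyw,hjgv] -> 12 lines: mex iwuq csmxw vle vyw hjgv gufn tyt dhhr dettm ber hqux
Hunk 4: at line 8 remove [dettm] add [stt,qxn,jrbq] -> 14 lines: mex iwuq csmxw vle vyw hjgv gufn tyt dhhr stt qxn jrbq ber hqux

Answer: mex
iwuq
csmxw
vle
vyw
hjgv
gufn
tyt
dhhr
stt
qxn
jrbq
ber
hqux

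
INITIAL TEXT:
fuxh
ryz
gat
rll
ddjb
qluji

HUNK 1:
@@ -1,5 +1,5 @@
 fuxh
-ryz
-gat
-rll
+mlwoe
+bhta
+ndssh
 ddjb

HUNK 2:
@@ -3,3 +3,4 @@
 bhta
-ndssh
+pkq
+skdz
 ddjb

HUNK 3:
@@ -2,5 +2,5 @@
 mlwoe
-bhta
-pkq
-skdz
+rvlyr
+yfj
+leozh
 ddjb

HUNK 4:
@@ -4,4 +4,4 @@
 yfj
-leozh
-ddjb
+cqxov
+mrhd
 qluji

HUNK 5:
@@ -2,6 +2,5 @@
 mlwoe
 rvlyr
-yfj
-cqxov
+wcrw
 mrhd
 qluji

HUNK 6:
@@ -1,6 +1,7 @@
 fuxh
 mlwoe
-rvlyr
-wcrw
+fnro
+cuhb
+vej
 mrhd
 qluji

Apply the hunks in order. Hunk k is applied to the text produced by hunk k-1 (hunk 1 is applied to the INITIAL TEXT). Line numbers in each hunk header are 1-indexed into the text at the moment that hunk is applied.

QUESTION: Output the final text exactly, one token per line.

Hunk 1: at line 1 remove [ryz,gat,rll] add [mlwoe,bhta,ndssh] -> 6 lines: fuxh mlwoe bhta ndssh ddjb qluji
Hunk 2: at line 3 remove [ndssh] add [pkq,skdz] -> 7 lines: fuxh mlwoe bhta pkq skdz ddjb qluji
Hunk 3: at line 2 remove [bhta,pkq,skdz] add [rvlyr,yfj,leozh] -> 7 lines: fuxh mlwoe rvlyr yfj leozh ddjb qluji
Hunk 4: at line 4 remove [leozh,ddjb] add [cqxov,mrhd] -> 7 lines: fuxh mlwoe rvlyr yfj cqxov mrhd qluji
Hunk 5: at line 2 remove [yfj,cqxov] add [wcrw] -> 6 lines: fuxh mlwoe rvlyr wcrw mrhd qluji
Hunk 6: at line 1 remove [rvlyr,wcrw] add [fnro,cuhb,vej] -> 7 lines: fuxh mlwoe fnro cuhb vej mrhd qluji

Answer: fuxh
mlwoe
fnro
cuhb
vej
mrhd
qluji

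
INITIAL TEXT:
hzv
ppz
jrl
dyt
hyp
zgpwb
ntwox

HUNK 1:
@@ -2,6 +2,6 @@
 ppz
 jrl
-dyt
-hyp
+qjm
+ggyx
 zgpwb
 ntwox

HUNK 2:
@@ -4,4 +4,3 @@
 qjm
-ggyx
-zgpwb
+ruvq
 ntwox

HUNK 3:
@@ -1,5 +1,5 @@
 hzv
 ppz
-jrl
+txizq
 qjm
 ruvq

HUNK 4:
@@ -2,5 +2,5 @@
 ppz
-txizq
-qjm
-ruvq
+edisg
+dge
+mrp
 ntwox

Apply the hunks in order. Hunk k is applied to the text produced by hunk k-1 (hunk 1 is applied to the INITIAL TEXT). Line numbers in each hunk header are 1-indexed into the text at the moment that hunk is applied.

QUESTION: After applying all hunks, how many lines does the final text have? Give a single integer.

Hunk 1: at line 2 remove [dyt,hyp] add [qjm,ggyx] -> 7 lines: hzv ppz jrl qjm ggyx zgpwb ntwox
Hunk 2: at line 4 remove [ggyx,zgpwb] add [ruvq] -> 6 lines: hzv ppz jrl qjm ruvq ntwox
Hunk 3: at line 1 remove [jrl] add [txizq] -> 6 lines: hzv ppz txizq qjm ruvq ntwox
Hunk 4: at line 2 remove [txizq,qjm,ruvq] add [edisg,dge,mrp] -> 6 lines: hzv ppz edisg dge mrp ntwox
Final line count: 6

Answer: 6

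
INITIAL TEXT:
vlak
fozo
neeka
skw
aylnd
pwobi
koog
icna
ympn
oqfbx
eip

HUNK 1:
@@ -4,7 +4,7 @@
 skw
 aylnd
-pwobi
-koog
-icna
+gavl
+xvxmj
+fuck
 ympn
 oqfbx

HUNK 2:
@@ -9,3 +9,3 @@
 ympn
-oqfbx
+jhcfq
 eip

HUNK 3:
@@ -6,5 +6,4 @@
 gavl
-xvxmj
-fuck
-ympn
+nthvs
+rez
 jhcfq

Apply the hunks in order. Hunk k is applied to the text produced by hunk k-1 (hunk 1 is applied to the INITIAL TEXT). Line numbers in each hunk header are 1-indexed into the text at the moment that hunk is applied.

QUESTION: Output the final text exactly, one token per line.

Answer: vlak
fozo
neeka
skw
aylnd
gavl
nthvs
rez
jhcfq
eip

Derivation:
Hunk 1: at line 4 remove [pwobi,koog,icna] add [gavl,xvxmj,fuck] -> 11 lines: vlak fozo neeka skw aylnd gavl xvxmj fuck ympn oqfbx eip
Hunk 2: at line 9 remove [oqfbx] add [jhcfq] -> 11 lines: vlak fozo neeka skw aylnd gavl xvxmj fuck ympn jhcfq eip
Hunk 3: at line 6 remove [xvxmj,fuck,ympn] add [nthvs,rez] -> 10 lines: vlak fozo neeka skw aylnd gavl nthvs rez jhcfq eip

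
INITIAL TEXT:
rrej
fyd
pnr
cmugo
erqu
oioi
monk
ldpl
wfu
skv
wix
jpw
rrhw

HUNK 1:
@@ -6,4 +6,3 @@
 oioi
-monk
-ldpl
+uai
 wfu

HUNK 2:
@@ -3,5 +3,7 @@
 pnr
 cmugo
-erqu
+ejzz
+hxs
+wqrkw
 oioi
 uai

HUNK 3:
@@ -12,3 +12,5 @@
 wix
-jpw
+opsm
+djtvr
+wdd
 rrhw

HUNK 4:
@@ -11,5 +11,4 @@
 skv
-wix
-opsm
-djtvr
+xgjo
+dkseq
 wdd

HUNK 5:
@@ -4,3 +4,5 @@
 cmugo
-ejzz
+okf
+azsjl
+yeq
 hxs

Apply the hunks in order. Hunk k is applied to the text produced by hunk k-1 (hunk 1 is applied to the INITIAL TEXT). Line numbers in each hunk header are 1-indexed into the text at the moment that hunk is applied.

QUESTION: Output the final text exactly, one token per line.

Answer: rrej
fyd
pnr
cmugo
okf
azsjl
yeq
hxs
wqrkw
oioi
uai
wfu
skv
xgjo
dkseq
wdd
rrhw

Derivation:
Hunk 1: at line 6 remove [monk,ldpl] add [uai] -> 12 lines: rrej fyd pnr cmugo erqu oioi uai wfu skv wix jpw rrhw
Hunk 2: at line 3 remove [erqu] add [ejzz,hxs,wqrkw] -> 14 lines: rrej fyd pnr cmugo ejzz hxs wqrkw oioi uai wfu skv wix jpw rrhw
Hunk 3: at line 12 remove [jpw] add [opsm,djtvr,wdd] -> 16 lines: rrej fyd pnr cmugo ejzz hxs wqrkw oioi uai wfu skv wix opsm djtvr wdd rrhw
Hunk 4: at line 11 remove [wix,opsm,djtvr] add [xgjo,dkseq] -> 15 lines: rrej fyd pnr cmugo ejzz hxs wqrkw oioi uai wfu skv xgjo dkseq wdd rrhw
Hunk 5: at line 4 remove [ejzz] add [okf,azsjl,yeq] -> 17 lines: rrej fyd pnr cmugo okf azsjl yeq hxs wqrkw oioi uai wfu skv xgjo dkseq wdd rrhw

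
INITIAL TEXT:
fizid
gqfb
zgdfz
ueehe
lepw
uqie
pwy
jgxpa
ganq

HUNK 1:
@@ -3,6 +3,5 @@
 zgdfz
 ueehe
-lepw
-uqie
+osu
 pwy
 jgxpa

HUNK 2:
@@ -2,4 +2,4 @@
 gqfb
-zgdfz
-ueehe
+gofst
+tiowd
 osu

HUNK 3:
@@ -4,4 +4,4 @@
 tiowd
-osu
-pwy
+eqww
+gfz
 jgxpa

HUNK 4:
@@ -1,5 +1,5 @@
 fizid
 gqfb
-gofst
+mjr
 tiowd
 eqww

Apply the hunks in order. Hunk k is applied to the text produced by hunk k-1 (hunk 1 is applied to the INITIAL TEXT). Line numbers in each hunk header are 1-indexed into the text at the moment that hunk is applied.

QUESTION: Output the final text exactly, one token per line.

Answer: fizid
gqfb
mjr
tiowd
eqww
gfz
jgxpa
ganq

Derivation:
Hunk 1: at line 3 remove [lepw,uqie] add [osu] -> 8 lines: fizid gqfb zgdfz ueehe osu pwy jgxpa ganq
Hunk 2: at line 2 remove [zgdfz,ueehe] add [gofst,tiowd] -> 8 lines: fizid gqfb gofst tiowd osu pwy jgxpa ganq
Hunk 3: at line 4 remove [osu,pwy] add [eqww,gfz] -> 8 lines: fizid gqfb gofst tiowd eqww gfz jgxpa ganq
Hunk 4: at line 1 remove [gofst] add [mjr] -> 8 lines: fizid gqfb mjr tiowd eqww gfz jgxpa ganq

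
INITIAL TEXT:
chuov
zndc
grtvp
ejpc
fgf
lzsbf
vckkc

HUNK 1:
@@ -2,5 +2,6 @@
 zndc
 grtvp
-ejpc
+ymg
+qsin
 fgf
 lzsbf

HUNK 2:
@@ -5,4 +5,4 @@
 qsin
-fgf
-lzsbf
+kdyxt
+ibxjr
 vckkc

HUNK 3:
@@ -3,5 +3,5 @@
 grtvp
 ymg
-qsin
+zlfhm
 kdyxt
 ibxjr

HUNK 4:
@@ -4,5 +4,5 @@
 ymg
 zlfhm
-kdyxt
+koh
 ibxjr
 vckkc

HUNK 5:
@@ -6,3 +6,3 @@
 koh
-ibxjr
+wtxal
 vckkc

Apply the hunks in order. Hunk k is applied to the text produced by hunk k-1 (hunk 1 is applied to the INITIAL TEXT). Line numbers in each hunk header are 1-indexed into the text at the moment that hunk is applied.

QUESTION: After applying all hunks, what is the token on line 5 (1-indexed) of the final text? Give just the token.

Hunk 1: at line 2 remove [ejpc] add [ymg,qsin] -> 8 lines: chuov zndc grtvp ymg qsin fgf lzsbf vckkc
Hunk 2: at line 5 remove [fgf,lzsbf] add [kdyxt,ibxjr] -> 8 lines: chuov zndc grtvp ymg qsin kdyxt ibxjr vckkc
Hunk 3: at line 3 remove [qsin] add [zlfhm] -> 8 lines: chuov zndc grtvp ymg zlfhm kdyxt ibxjr vckkc
Hunk 4: at line 4 remove [kdyxt] add [koh] -> 8 lines: chuov zndc grtvp ymg zlfhm koh ibxjr vckkc
Hunk 5: at line 6 remove [ibxjr] add [wtxal] -> 8 lines: chuov zndc grtvp ymg zlfhm koh wtxal vckkc
Final line 5: zlfhm

Answer: zlfhm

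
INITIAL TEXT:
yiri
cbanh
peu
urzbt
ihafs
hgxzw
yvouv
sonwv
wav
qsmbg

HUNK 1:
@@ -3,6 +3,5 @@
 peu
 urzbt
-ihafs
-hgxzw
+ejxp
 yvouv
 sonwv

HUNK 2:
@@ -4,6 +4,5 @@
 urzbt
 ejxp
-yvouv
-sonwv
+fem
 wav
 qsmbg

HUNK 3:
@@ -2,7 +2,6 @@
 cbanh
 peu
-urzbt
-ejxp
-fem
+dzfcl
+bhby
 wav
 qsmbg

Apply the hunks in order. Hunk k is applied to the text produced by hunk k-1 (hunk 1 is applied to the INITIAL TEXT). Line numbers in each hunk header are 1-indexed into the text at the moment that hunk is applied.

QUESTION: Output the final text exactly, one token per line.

Answer: yiri
cbanh
peu
dzfcl
bhby
wav
qsmbg

Derivation:
Hunk 1: at line 3 remove [ihafs,hgxzw] add [ejxp] -> 9 lines: yiri cbanh peu urzbt ejxp yvouv sonwv wav qsmbg
Hunk 2: at line 4 remove [yvouv,sonwv] add [fem] -> 8 lines: yiri cbanh peu urzbt ejxp fem wav qsmbg
Hunk 3: at line 2 remove [urzbt,ejxp,fem] add [dzfcl,bhby] -> 7 lines: yiri cbanh peu dzfcl bhby wav qsmbg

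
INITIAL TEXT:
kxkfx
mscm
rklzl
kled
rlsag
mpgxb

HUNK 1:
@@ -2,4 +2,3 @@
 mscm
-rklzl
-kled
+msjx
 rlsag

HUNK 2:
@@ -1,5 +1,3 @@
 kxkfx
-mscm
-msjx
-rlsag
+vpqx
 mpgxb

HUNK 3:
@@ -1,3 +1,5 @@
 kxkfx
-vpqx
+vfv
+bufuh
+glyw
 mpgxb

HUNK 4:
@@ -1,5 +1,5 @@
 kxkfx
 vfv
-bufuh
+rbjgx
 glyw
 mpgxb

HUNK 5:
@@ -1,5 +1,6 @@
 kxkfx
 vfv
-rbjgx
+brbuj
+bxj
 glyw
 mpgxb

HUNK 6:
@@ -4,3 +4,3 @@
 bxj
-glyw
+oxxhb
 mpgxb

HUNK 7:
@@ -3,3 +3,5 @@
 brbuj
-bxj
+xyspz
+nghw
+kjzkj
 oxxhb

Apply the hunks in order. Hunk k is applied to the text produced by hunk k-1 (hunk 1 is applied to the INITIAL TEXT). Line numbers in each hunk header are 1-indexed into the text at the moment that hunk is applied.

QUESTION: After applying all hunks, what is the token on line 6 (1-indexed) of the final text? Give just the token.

Answer: kjzkj

Derivation:
Hunk 1: at line 2 remove [rklzl,kled] add [msjx] -> 5 lines: kxkfx mscm msjx rlsag mpgxb
Hunk 2: at line 1 remove [mscm,msjx,rlsag] add [vpqx] -> 3 lines: kxkfx vpqx mpgxb
Hunk 3: at line 1 remove [vpqx] add [vfv,bufuh,glyw] -> 5 lines: kxkfx vfv bufuh glyw mpgxb
Hunk 4: at line 1 remove [bufuh] add [rbjgx] -> 5 lines: kxkfx vfv rbjgx glyw mpgxb
Hunk 5: at line 1 remove [rbjgx] add [brbuj,bxj] -> 6 lines: kxkfx vfv brbuj bxj glyw mpgxb
Hunk 6: at line 4 remove [glyw] add [oxxhb] -> 6 lines: kxkfx vfv brbuj bxj oxxhb mpgxb
Hunk 7: at line 3 remove [bxj] add [xyspz,nghw,kjzkj] -> 8 lines: kxkfx vfv brbuj xyspz nghw kjzkj oxxhb mpgxb
Final line 6: kjzkj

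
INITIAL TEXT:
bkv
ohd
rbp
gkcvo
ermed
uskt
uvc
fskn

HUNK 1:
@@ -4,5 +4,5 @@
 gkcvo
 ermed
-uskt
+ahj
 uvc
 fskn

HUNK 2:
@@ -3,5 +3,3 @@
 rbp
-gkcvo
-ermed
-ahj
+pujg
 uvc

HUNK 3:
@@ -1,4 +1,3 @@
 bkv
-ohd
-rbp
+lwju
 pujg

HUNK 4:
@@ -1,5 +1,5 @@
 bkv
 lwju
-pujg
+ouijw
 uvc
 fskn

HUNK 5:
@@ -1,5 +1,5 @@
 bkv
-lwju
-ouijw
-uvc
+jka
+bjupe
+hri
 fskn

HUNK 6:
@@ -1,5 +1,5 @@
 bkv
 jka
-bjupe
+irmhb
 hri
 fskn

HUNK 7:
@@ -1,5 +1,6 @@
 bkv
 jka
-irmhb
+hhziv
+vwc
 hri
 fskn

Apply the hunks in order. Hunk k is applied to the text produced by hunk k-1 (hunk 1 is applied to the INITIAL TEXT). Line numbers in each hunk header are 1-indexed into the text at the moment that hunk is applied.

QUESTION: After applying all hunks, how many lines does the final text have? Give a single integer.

Answer: 6

Derivation:
Hunk 1: at line 4 remove [uskt] add [ahj] -> 8 lines: bkv ohd rbp gkcvo ermed ahj uvc fskn
Hunk 2: at line 3 remove [gkcvo,ermed,ahj] add [pujg] -> 6 lines: bkv ohd rbp pujg uvc fskn
Hunk 3: at line 1 remove [ohd,rbp] add [lwju] -> 5 lines: bkv lwju pujg uvc fskn
Hunk 4: at line 1 remove [pujg] add [ouijw] -> 5 lines: bkv lwju ouijw uvc fskn
Hunk 5: at line 1 remove [lwju,ouijw,uvc] add [jka,bjupe,hri] -> 5 lines: bkv jka bjupe hri fskn
Hunk 6: at line 1 remove [bjupe] add [irmhb] -> 5 lines: bkv jka irmhb hri fskn
Hunk 7: at line 1 remove [irmhb] add [hhziv,vwc] -> 6 lines: bkv jka hhziv vwc hri fskn
Final line count: 6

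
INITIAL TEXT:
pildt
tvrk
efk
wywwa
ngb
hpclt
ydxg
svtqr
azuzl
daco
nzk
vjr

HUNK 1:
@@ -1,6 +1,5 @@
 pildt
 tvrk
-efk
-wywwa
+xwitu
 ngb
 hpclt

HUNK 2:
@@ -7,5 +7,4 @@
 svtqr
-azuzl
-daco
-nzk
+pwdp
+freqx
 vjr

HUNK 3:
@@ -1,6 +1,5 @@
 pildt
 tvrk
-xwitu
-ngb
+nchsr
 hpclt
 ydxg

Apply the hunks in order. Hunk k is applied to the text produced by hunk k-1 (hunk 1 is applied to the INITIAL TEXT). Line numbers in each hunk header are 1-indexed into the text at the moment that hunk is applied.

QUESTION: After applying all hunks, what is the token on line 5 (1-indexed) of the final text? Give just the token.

Hunk 1: at line 1 remove [efk,wywwa] add [xwitu] -> 11 lines: pildt tvrk xwitu ngb hpclt ydxg svtqr azuzl daco nzk vjr
Hunk 2: at line 7 remove [azuzl,daco,nzk] add [pwdp,freqx] -> 10 lines: pildt tvrk xwitu ngb hpclt ydxg svtqr pwdp freqx vjr
Hunk 3: at line 1 remove [xwitu,ngb] add [nchsr] -> 9 lines: pildt tvrk nchsr hpclt ydxg svtqr pwdp freqx vjr
Final line 5: ydxg

Answer: ydxg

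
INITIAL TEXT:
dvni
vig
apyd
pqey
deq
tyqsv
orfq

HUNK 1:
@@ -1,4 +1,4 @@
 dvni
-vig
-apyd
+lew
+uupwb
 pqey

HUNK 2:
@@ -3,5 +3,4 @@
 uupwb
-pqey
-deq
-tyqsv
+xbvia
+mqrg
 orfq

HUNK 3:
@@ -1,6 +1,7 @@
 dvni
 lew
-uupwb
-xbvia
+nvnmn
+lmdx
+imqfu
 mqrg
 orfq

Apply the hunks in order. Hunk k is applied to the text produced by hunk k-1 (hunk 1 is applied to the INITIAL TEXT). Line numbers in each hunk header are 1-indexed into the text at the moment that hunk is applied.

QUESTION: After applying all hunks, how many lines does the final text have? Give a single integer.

Answer: 7

Derivation:
Hunk 1: at line 1 remove [vig,apyd] add [lew,uupwb] -> 7 lines: dvni lew uupwb pqey deq tyqsv orfq
Hunk 2: at line 3 remove [pqey,deq,tyqsv] add [xbvia,mqrg] -> 6 lines: dvni lew uupwb xbvia mqrg orfq
Hunk 3: at line 1 remove [uupwb,xbvia] add [nvnmn,lmdx,imqfu] -> 7 lines: dvni lew nvnmn lmdx imqfu mqrg orfq
Final line count: 7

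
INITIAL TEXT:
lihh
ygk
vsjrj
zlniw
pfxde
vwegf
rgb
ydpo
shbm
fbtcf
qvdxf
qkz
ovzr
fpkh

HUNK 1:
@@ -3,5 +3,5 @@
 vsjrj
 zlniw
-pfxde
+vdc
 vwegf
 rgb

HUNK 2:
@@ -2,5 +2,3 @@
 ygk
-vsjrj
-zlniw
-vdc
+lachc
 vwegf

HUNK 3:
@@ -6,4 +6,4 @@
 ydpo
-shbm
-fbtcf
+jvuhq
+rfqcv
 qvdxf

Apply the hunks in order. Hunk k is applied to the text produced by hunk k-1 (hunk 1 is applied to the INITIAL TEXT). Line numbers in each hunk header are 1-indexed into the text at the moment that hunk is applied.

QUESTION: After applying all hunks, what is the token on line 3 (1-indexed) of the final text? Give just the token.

Answer: lachc

Derivation:
Hunk 1: at line 3 remove [pfxde] add [vdc] -> 14 lines: lihh ygk vsjrj zlniw vdc vwegf rgb ydpo shbm fbtcf qvdxf qkz ovzr fpkh
Hunk 2: at line 2 remove [vsjrj,zlniw,vdc] add [lachc] -> 12 lines: lihh ygk lachc vwegf rgb ydpo shbm fbtcf qvdxf qkz ovzr fpkh
Hunk 3: at line 6 remove [shbm,fbtcf] add [jvuhq,rfqcv] -> 12 lines: lihh ygk lachc vwegf rgb ydpo jvuhq rfqcv qvdxf qkz ovzr fpkh
Final line 3: lachc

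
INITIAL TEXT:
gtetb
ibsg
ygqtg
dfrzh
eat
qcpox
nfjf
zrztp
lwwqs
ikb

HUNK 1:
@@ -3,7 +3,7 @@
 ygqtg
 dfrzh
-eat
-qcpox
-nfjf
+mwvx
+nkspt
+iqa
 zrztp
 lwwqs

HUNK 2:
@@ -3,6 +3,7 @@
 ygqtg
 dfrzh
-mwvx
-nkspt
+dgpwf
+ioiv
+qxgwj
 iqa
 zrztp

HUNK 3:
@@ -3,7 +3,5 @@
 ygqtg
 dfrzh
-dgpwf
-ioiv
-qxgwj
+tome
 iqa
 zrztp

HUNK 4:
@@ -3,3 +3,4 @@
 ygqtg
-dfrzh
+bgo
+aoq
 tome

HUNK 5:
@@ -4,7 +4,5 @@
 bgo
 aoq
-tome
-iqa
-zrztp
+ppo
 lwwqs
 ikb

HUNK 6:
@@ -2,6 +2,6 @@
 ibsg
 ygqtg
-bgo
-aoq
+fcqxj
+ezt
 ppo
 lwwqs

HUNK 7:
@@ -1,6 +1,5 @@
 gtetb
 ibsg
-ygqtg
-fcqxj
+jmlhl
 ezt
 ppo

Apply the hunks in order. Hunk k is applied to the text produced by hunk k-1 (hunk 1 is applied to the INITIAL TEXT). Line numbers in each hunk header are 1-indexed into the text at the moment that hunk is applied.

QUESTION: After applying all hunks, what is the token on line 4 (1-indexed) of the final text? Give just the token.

Answer: ezt

Derivation:
Hunk 1: at line 3 remove [eat,qcpox,nfjf] add [mwvx,nkspt,iqa] -> 10 lines: gtetb ibsg ygqtg dfrzh mwvx nkspt iqa zrztp lwwqs ikb
Hunk 2: at line 3 remove [mwvx,nkspt] add [dgpwf,ioiv,qxgwj] -> 11 lines: gtetb ibsg ygqtg dfrzh dgpwf ioiv qxgwj iqa zrztp lwwqs ikb
Hunk 3: at line 3 remove [dgpwf,ioiv,qxgwj] add [tome] -> 9 lines: gtetb ibsg ygqtg dfrzh tome iqa zrztp lwwqs ikb
Hunk 4: at line 3 remove [dfrzh] add [bgo,aoq] -> 10 lines: gtetb ibsg ygqtg bgo aoq tome iqa zrztp lwwqs ikb
Hunk 5: at line 4 remove [tome,iqa,zrztp] add [ppo] -> 8 lines: gtetb ibsg ygqtg bgo aoq ppo lwwqs ikb
Hunk 6: at line 2 remove [bgo,aoq] add [fcqxj,ezt] -> 8 lines: gtetb ibsg ygqtg fcqxj ezt ppo lwwqs ikb
Hunk 7: at line 1 remove [ygqtg,fcqxj] add [jmlhl] -> 7 lines: gtetb ibsg jmlhl ezt ppo lwwqs ikb
Final line 4: ezt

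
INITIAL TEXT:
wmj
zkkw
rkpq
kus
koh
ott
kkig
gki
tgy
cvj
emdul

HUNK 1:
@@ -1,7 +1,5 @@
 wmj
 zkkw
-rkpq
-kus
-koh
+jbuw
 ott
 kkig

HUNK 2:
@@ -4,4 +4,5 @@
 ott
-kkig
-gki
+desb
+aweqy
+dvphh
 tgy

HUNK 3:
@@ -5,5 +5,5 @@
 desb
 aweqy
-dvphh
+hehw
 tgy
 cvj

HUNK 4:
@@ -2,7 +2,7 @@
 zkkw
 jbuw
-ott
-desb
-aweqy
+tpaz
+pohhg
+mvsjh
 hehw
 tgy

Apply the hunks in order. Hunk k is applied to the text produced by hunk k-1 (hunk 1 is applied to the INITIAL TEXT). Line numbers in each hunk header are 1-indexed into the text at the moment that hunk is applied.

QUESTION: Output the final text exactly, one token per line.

Hunk 1: at line 1 remove [rkpq,kus,koh] add [jbuw] -> 9 lines: wmj zkkw jbuw ott kkig gki tgy cvj emdul
Hunk 2: at line 4 remove [kkig,gki] add [desb,aweqy,dvphh] -> 10 lines: wmj zkkw jbuw ott desb aweqy dvphh tgy cvj emdul
Hunk 3: at line 5 remove [dvphh] add [hehw] -> 10 lines: wmj zkkw jbuw ott desb aweqy hehw tgy cvj emdul
Hunk 4: at line 2 remove [ott,desb,aweqy] add [tpaz,pohhg,mvsjh] -> 10 lines: wmj zkkw jbuw tpaz pohhg mvsjh hehw tgy cvj emdul

Answer: wmj
zkkw
jbuw
tpaz
pohhg
mvsjh
hehw
tgy
cvj
emdul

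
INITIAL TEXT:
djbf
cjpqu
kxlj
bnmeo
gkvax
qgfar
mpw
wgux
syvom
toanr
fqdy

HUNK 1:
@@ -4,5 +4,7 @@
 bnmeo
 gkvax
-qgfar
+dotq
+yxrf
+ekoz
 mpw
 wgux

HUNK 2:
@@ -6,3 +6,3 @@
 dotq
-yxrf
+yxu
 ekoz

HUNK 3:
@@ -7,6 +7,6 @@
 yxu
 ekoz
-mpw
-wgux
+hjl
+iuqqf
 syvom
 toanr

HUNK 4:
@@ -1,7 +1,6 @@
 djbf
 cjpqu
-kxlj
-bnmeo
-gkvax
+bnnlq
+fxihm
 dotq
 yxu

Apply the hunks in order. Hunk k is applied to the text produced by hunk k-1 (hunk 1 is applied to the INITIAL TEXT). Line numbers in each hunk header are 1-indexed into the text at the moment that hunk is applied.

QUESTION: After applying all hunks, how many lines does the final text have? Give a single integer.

Hunk 1: at line 4 remove [qgfar] add [dotq,yxrf,ekoz] -> 13 lines: djbf cjpqu kxlj bnmeo gkvax dotq yxrf ekoz mpw wgux syvom toanr fqdy
Hunk 2: at line 6 remove [yxrf] add [yxu] -> 13 lines: djbf cjpqu kxlj bnmeo gkvax dotq yxu ekoz mpw wgux syvom toanr fqdy
Hunk 3: at line 7 remove [mpw,wgux] add [hjl,iuqqf] -> 13 lines: djbf cjpqu kxlj bnmeo gkvax dotq yxu ekoz hjl iuqqf syvom toanr fqdy
Hunk 4: at line 1 remove [kxlj,bnmeo,gkvax] add [bnnlq,fxihm] -> 12 lines: djbf cjpqu bnnlq fxihm dotq yxu ekoz hjl iuqqf syvom toanr fqdy
Final line count: 12

Answer: 12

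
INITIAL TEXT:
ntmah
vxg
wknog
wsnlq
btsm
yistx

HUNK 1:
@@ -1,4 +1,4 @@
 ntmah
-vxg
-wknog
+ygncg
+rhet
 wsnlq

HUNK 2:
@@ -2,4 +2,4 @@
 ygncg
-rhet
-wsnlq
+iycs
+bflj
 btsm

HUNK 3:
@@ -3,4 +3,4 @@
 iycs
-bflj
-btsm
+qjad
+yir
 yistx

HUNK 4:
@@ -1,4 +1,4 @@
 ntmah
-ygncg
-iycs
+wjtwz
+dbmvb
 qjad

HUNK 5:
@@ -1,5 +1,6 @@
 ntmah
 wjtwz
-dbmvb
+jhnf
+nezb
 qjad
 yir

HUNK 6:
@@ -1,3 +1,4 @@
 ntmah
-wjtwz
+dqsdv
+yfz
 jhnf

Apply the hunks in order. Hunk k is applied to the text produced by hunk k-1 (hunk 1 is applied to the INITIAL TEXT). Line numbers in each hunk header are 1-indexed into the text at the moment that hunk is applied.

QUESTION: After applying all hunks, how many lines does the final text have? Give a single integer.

Answer: 8

Derivation:
Hunk 1: at line 1 remove [vxg,wknog] add [ygncg,rhet] -> 6 lines: ntmah ygncg rhet wsnlq btsm yistx
Hunk 2: at line 2 remove [rhet,wsnlq] add [iycs,bflj] -> 6 lines: ntmah ygncg iycs bflj btsm yistx
Hunk 3: at line 3 remove [bflj,btsm] add [qjad,yir] -> 6 lines: ntmah ygncg iycs qjad yir yistx
Hunk 4: at line 1 remove [ygncg,iycs] add [wjtwz,dbmvb] -> 6 lines: ntmah wjtwz dbmvb qjad yir yistx
Hunk 5: at line 1 remove [dbmvb] add [jhnf,nezb] -> 7 lines: ntmah wjtwz jhnf nezb qjad yir yistx
Hunk 6: at line 1 remove [wjtwz] add [dqsdv,yfz] -> 8 lines: ntmah dqsdv yfz jhnf nezb qjad yir yistx
Final line count: 8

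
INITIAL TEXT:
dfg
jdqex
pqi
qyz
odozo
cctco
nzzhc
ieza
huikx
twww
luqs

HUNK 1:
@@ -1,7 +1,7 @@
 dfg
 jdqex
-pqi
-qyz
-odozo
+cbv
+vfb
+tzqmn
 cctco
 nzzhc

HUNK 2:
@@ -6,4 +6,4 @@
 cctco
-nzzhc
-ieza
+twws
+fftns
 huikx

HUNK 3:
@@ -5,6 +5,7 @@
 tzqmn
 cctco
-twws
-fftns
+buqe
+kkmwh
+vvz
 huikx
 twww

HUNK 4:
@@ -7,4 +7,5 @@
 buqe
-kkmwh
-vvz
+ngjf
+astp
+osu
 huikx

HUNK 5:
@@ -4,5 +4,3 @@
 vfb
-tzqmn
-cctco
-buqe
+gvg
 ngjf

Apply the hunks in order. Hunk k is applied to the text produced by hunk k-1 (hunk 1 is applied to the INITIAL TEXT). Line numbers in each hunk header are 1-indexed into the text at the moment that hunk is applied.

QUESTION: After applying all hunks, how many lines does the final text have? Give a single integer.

Answer: 11

Derivation:
Hunk 1: at line 1 remove [pqi,qyz,odozo] add [cbv,vfb,tzqmn] -> 11 lines: dfg jdqex cbv vfb tzqmn cctco nzzhc ieza huikx twww luqs
Hunk 2: at line 6 remove [nzzhc,ieza] add [twws,fftns] -> 11 lines: dfg jdqex cbv vfb tzqmn cctco twws fftns huikx twww luqs
Hunk 3: at line 5 remove [twws,fftns] add [buqe,kkmwh,vvz] -> 12 lines: dfg jdqex cbv vfb tzqmn cctco buqe kkmwh vvz huikx twww luqs
Hunk 4: at line 7 remove [kkmwh,vvz] add [ngjf,astp,osu] -> 13 lines: dfg jdqex cbv vfb tzqmn cctco buqe ngjf astp osu huikx twww luqs
Hunk 5: at line 4 remove [tzqmn,cctco,buqe] add [gvg] -> 11 lines: dfg jdqex cbv vfb gvg ngjf astp osu huikx twww luqs
Final line count: 11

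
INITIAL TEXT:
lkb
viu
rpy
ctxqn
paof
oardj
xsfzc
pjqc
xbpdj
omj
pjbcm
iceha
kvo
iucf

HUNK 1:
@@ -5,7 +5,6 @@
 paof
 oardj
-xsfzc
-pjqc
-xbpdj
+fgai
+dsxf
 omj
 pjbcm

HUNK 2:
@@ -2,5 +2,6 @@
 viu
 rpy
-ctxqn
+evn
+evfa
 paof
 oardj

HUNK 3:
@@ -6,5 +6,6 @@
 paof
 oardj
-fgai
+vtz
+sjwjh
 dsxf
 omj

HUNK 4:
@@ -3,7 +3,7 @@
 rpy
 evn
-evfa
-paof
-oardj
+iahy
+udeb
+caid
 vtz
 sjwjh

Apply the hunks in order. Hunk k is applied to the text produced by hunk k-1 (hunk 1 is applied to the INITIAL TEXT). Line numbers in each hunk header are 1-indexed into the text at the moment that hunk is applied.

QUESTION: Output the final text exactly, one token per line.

Answer: lkb
viu
rpy
evn
iahy
udeb
caid
vtz
sjwjh
dsxf
omj
pjbcm
iceha
kvo
iucf

Derivation:
Hunk 1: at line 5 remove [xsfzc,pjqc,xbpdj] add [fgai,dsxf] -> 13 lines: lkb viu rpy ctxqn paof oardj fgai dsxf omj pjbcm iceha kvo iucf
Hunk 2: at line 2 remove [ctxqn] add [evn,evfa] -> 14 lines: lkb viu rpy evn evfa paof oardj fgai dsxf omj pjbcm iceha kvo iucf
Hunk 3: at line 6 remove [fgai] add [vtz,sjwjh] -> 15 lines: lkb viu rpy evn evfa paof oardj vtz sjwjh dsxf omj pjbcm iceha kvo iucf
Hunk 4: at line 3 remove [evfa,paof,oardj] add [iahy,udeb,caid] -> 15 lines: lkb viu rpy evn iahy udeb caid vtz sjwjh dsxf omj pjbcm iceha kvo iucf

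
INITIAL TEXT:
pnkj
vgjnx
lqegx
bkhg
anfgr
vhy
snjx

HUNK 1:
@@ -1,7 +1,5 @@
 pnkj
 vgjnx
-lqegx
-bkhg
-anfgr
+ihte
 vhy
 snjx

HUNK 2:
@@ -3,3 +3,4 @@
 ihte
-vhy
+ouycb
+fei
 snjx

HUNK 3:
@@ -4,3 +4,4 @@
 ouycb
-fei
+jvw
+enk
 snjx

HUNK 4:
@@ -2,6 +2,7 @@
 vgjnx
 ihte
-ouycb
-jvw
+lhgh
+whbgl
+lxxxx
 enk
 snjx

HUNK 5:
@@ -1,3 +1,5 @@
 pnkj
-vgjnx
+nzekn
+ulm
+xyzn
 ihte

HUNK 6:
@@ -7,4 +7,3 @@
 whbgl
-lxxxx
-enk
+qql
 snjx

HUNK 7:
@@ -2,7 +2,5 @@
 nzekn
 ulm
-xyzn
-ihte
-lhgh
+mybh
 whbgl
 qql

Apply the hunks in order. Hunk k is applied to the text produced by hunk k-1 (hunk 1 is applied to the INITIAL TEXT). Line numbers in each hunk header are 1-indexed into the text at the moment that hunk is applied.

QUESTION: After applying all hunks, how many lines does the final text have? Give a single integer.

Hunk 1: at line 1 remove [lqegx,bkhg,anfgr] add [ihte] -> 5 lines: pnkj vgjnx ihte vhy snjx
Hunk 2: at line 3 remove [vhy] add [ouycb,fei] -> 6 lines: pnkj vgjnx ihte ouycb fei snjx
Hunk 3: at line 4 remove [fei] add [jvw,enk] -> 7 lines: pnkj vgjnx ihte ouycb jvw enk snjx
Hunk 4: at line 2 remove [ouycb,jvw] add [lhgh,whbgl,lxxxx] -> 8 lines: pnkj vgjnx ihte lhgh whbgl lxxxx enk snjx
Hunk 5: at line 1 remove [vgjnx] add [nzekn,ulm,xyzn] -> 10 lines: pnkj nzekn ulm xyzn ihte lhgh whbgl lxxxx enk snjx
Hunk 6: at line 7 remove [lxxxx,enk] add [qql] -> 9 lines: pnkj nzekn ulm xyzn ihte lhgh whbgl qql snjx
Hunk 7: at line 2 remove [xyzn,ihte,lhgh] add [mybh] -> 7 lines: pnkj nzekn ulm mybh whbgl qql snjx
Final line count: 7

Answer: 7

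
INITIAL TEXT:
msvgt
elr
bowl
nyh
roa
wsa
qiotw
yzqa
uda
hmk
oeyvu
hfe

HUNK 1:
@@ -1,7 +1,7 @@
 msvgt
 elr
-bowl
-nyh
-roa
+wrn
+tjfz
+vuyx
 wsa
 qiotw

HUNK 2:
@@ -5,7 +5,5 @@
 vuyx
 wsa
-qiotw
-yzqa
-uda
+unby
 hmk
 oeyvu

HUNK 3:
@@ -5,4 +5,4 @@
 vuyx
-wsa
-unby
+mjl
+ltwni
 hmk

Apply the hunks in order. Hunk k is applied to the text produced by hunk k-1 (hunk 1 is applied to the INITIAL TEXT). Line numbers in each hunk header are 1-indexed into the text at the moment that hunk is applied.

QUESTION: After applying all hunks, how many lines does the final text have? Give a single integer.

Hunk 1: at line 1 remove [bowl,nyh,roa] add [wrn,tjfz,vuyx] -> 12 lines: msvgt elr wrn tjfz vuyx wsa qiotw yzqa uda hmk oeyvu hfe
Hunk 2: at line 5 remove [qiotw,yzqa,uda] add [unby] -> 10 lines: msvgt elr wrn tjfz vuyx wsa unby hmk oeyvu hfe
Hunk 3: at line 5 remove [wsa,unby] add [mjl,ltwni] -> 10 lines: msvgt elr wrn tjfz vuyx mjl ltwni hmk oeyvu hfe
Final line count: 10

Answer: 10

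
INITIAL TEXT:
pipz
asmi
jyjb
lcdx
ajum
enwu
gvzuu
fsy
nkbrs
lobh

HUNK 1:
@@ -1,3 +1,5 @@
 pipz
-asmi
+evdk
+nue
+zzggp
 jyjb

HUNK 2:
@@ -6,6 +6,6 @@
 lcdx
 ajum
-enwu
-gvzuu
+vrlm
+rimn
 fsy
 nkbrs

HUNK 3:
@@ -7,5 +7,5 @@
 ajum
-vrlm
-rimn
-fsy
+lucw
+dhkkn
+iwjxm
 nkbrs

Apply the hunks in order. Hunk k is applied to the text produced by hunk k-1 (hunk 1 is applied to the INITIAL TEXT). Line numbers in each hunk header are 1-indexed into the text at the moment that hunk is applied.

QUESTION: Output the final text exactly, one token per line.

Answer: pipz
evdk
nue
zzggp
jyjb
lcdx
ajum
lucw
dhkkn
iwjxm
nkbrs
lobh

Derivation:
Hunk 1: at line 1 remove [asmi] add [evdk,nue,zzggp] -> 12 lines: pipz evdk nue zzggp jyjb lcdx ajum enwu gvzuu fsy nkbrs lobh
Hunk 2: at line 6 remove [enwu,gvzuu] add [vrlm,rimn] -> 12 lines: pipz evdk nue zzggp jyjb lcdx ajum vrlm rimn fsy nkbrs lobh
Hunk 3: at line 7 remove [vrlm,rimn,fsy] add [lucw,dhkkn,iwjxm] -> 12 lines: pipz evdk nue zzggp jyjb lcdx ajum lucw dhkkn iwjxm nkbrs lobh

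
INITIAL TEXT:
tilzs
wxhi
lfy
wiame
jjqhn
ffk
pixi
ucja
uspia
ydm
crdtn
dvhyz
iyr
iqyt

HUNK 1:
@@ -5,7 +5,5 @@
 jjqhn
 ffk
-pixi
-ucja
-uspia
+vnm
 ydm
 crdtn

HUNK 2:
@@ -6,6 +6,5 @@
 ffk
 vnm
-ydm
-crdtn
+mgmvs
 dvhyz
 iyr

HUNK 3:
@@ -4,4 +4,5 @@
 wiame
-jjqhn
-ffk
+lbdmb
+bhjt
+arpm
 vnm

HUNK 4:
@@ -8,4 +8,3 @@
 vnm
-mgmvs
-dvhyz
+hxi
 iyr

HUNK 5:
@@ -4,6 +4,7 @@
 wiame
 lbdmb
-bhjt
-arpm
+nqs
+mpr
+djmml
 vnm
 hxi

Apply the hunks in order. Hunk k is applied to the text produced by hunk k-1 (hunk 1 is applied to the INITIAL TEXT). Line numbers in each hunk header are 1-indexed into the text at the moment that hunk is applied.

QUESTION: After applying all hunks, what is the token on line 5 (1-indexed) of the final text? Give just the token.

Hunk 1: at line 5 remove [pixi,ucja,uspia] add [vnm] -> 12 lines: tilzs wxhi lfy wiame jjqhn ffk vnm ydm crdtn dvhyz iyr iqyt
Hunk 2: at line 6 remove [ydm,crdtn] add [mgmvs] -> 11 lines: tilzs wxhi lfy wiame jjqhn ffk vnm mgmvs dvhyz iyr iqyt
Hunk 3: at line 4 remove [jjqhn,ffk] add [lbdmb,bhjt,arpm] -> 12 lines: tilzs wxhi lfy wiame lbdmb bhjt arpm vnm mgmvs dvhyz iyr iqyt
Hunk 4: at line 8 remove [mgmvs,dvhyz] add [hxi] -> 11 lines: tilzs wxhi lfy wiame lbdmb bhjt arpm vnm hxi iyr iqyt
Hunk 5: at line 4 remove [bhjt,arpm] add [nqs,mpr,djmml] -> 12 lines: tilzs wxhi lfy wiame lbdmb nqs mpr djmml vnm hxi iyr iqyt
Final line 5: lbdmb

Answer: lbdmb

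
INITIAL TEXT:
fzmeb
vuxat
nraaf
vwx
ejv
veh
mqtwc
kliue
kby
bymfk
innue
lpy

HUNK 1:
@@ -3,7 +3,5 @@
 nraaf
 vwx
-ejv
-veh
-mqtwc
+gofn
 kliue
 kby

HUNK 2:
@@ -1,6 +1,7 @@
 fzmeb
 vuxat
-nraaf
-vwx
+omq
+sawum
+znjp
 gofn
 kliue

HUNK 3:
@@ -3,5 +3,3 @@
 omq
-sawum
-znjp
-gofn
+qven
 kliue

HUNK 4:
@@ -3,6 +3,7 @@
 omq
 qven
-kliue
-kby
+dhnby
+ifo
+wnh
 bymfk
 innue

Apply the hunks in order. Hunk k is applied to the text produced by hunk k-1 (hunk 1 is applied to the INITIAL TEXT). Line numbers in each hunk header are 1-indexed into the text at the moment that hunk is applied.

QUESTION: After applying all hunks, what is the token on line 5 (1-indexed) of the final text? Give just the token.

Answer: dhnby

Derivation:
Hunk 1: at line 3 remove [ejv,veh,mqtwc] add [gofn] -> 10 lines: fzmeb vuxat nraaf vwx gofn kliue kby bymfk innue lpy
Hunk 2: at line 1 remove [nraaf,vwx] add [omq,sawum,znjp] -> 11 lines: fzmeb vuxat omq sawum znjp gofn kliue kby bymfk innue lpy
Hunk 3: at line 3 remove [sawum,znjp,gofn] add [qven] -> 9 lines: fzmeb vuxat omq qven kliue kby bymfk innue lpy
Hunk 4: at line 3 remove [kliue,kby] add [dhnby,ifo,wnh] -> 10 lines: fzmeb vuxat omq qven dhnby ifo wnh bymfk innue lpy
Final line 5: dhnby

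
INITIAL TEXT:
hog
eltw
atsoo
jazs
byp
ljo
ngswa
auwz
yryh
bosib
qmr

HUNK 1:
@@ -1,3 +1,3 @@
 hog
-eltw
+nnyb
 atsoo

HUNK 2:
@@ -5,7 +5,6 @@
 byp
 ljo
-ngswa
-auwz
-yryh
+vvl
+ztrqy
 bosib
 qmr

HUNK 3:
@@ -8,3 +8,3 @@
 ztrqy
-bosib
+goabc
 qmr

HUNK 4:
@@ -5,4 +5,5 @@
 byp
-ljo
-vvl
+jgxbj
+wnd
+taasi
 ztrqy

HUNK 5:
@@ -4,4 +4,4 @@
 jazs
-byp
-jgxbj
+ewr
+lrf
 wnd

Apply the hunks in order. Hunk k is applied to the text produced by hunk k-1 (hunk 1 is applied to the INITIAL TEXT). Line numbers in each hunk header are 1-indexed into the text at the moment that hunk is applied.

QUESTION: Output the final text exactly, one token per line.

Answer: hog
nnyb
atsoo
jazs
ewr
lrf
wnd
taasi
ztrqy
goabc
qmr

Derivation:
Hunk 1: at line 1 remove [eltw] add [nnyb] -> 11 lines: hog nnyb atsoo jazs byp ljo ngswa auwz yryh bosib qmr
Hunk 2: at line 5 remove [ngswa,auwz,yryh] add [vvl,ztrqy] -> 10 lines: hog nnyb atsoo jazs byp ljo vvl ztrqy bosib qmr
Hunk 3: at line 8 remove [bosib] add [goabc] -> 10 lines: hog nnyb atsoo jazs byp ljo vvl ztrqy goabc qmr
Hunk 4: at line 5 remove [ljo,vvl] add [jgxbj,wnd,taasi] -> 11 lines: hog nnyb atsoo jazs byp jgxbj wnd taasi ztrqy goabc qmr
Hunk 5: at line 4 remove [byp,jgxbj] add [ewr,lrf] -> 11 lines: hog nnyb atsoo jazs ewr lrf wnd taasi ztrqy goabc qmr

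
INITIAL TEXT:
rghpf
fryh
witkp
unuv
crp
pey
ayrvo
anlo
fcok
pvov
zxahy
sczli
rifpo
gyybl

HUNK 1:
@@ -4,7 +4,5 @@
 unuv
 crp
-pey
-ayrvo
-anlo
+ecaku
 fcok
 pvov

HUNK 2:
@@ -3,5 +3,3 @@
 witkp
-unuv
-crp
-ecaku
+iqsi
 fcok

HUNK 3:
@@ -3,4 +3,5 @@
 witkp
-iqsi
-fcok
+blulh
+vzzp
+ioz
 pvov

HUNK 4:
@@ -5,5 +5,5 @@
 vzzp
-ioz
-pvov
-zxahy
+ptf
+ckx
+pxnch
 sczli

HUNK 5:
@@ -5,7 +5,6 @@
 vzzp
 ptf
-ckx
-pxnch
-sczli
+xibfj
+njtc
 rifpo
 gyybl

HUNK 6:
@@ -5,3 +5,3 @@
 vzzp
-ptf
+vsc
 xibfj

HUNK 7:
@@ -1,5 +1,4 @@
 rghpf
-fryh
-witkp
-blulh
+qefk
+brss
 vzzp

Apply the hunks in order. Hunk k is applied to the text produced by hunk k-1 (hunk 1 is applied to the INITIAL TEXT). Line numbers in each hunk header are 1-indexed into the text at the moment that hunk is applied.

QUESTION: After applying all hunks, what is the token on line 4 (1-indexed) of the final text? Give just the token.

Answer: vzzp

Derivation:
Hunk 1: at line 4 remove [pey,ayrvo,anlo] add [ecaku] -> 12 lines: rghpf fryh witkp unuv crp ecaku fcok pvov zxahy sczli rifpo gyybl
Hunk 2: at line 3 remove [unuv,crp,ecaku] add [iqsi] -> 10 lines: rghpf fryh witkp iqsi fcok pvov zxahy sczli rifpo gyybl
Hunk 3: at line 3 remove [iqsi,fcok] add [blulh,vzzp,ioz] -> 11 lines: rghpf fryh witkp blulh vzzp ioz pvov zxahy sczli rifpo gyybl
Hunk 4: at line 5 remove [ioz,pvov,zxahy] add [ptf,ckx,pxnch] -> 11 lines: rghpf fryh witkp blulh vzzp ptf ckx pxnch sczli rifpo gyybl
Hunk 5: at line 5 remove [ckx,pxnch,sczli] add [xibfj,njtc] -> 10 lines: rghpf fryh witkp blulh vzzp ptf xibfj njtc rifpo gyybl
Hunk 6: at line 5 remove [ptf] add [vsc] -> 10 lines: rghpf fryh witkp blulh vzzp vsc xibfj njtc rifpo gyybl
Hunk 7: at line 1 remove [fryh,witkp,blulh] add [qefk,brss] -> 9 lines: rghpf qefk brss vzzp vsc xibfj njtc rifpo gyybl
Final line 4: vzzp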